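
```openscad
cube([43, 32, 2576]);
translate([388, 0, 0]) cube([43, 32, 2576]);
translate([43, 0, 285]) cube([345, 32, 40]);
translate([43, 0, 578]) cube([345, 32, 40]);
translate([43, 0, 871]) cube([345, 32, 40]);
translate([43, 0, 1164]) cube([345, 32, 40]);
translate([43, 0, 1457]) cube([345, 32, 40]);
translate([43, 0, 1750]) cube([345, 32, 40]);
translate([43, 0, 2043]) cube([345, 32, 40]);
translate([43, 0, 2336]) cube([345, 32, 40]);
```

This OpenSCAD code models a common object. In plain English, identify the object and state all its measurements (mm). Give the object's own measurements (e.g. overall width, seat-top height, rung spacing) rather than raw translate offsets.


A straight ladder. Two 43×32 mm vertical rails, 2576 mm tall, stand 431 mm apart (outside-to-outside) with their front faces coplanar on the −y side. 8 rungs, each 32 mm deep and 40 mm tall, span between the inner faces of the rails, front faces flush with the rails. The lowest rung's underside is at z = 285 mm and rungs are spaced 293 mm apart (underside to underside).


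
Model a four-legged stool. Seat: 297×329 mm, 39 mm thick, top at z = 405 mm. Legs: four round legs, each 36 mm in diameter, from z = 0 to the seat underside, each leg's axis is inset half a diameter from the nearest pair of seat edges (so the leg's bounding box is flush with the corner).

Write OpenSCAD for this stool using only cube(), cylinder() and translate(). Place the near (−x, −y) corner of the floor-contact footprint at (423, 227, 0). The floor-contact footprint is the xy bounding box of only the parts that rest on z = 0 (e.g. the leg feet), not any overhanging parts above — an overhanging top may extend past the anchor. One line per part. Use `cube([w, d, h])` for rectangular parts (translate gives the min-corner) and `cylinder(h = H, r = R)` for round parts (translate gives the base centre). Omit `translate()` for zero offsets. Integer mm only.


translate([423, 227, 366]) cube([297, 329, 39]);
translate([441, 245, 0]) cylinder(h = 366, r = 18);
translate([702, 245, 0]) cylinder(h = 366, r = 18);
translate([441, 538, 0]) cylinder(h = 366, r = 18);
translate([702, 538, 0]) cylinder(h = 366, r = 18);


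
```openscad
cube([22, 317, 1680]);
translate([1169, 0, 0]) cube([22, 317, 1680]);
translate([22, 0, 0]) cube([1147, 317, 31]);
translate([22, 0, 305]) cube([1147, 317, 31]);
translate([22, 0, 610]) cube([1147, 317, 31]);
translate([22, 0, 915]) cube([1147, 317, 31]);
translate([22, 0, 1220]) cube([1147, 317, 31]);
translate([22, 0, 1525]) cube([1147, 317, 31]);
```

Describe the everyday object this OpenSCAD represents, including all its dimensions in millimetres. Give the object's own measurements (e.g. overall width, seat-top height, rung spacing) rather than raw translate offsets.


An open bookshelf. Two side panels, each 22 mm thick, 317 mm deep and 1680 mm tall, stand 1191 mm apart (outside-to-outside). Between them sit 6 shelves, each 31 mm thick and 317 mm deep, spanning the full gap between the sides. The bottom shelf rests on the floor (its underside at z = 0) and the clear gap between one shelf's top and the next shelf's underside is 274 mm.


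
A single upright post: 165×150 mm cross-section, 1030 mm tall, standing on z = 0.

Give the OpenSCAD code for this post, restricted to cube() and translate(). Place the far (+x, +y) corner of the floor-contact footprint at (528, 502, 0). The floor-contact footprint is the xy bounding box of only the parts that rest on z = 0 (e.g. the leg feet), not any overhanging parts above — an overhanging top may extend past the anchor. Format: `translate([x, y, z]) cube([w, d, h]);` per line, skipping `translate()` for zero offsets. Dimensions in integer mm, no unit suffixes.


translate([363, 352, 0]) cube([165, 150, 1030]);


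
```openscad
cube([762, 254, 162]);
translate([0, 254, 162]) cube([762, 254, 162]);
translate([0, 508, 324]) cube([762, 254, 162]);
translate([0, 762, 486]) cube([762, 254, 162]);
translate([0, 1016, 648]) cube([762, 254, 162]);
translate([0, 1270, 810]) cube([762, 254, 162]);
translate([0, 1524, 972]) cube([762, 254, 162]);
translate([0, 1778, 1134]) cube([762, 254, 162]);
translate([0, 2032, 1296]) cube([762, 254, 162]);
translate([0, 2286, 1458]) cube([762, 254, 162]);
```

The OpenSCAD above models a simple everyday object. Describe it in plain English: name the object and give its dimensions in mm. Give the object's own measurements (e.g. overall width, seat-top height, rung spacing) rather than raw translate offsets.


A straight staircase of 10 solid steps. Each step is 762 mm wide (x), 254 mm deep (y, the going) and 162 mm tall (the rise). The first step rests on the floor; each subsequent step sits one going further in +y and one rise higher in +z, directly behind and above the previous step with no overlap.


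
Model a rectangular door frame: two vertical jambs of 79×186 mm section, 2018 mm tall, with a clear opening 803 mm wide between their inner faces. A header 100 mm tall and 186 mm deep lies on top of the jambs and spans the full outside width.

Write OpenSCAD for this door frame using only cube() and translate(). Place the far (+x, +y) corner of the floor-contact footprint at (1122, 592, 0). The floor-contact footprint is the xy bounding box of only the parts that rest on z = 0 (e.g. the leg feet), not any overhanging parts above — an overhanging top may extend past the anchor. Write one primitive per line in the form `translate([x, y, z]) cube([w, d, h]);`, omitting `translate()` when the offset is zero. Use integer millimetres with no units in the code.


translate([161, 406, 0]) cube([79, 186, 2018]);
translate([1043, 406, 0]) cube([79, 186, 2018]);
translate([161, 406, 2018]) cube([961, 186, 100]);


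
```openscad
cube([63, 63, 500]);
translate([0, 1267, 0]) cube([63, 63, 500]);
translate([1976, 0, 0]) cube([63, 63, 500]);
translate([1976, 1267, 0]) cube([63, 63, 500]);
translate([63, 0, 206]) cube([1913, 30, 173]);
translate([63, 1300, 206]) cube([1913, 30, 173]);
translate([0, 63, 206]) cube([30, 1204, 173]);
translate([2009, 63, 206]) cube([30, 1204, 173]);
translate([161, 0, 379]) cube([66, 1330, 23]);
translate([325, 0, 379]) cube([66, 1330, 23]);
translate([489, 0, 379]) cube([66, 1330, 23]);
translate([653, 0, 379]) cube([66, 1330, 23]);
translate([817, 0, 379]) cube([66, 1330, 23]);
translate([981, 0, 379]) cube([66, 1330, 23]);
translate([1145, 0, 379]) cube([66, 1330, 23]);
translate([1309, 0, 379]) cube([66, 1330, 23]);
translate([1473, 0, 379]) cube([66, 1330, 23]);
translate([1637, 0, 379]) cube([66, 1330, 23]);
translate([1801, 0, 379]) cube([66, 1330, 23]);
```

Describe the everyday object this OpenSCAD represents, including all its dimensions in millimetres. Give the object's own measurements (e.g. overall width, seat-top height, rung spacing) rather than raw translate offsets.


A bed frame 2039 mm long (x) by 1330 mm wide (y). Four 63×63 mm corner posts, 500 mm tall, at the corners of the footprint. Four rails of 30 mm thickness and 173 mm height run between adjacent posts with their undersides at z = 206 mm, their outer faces flush with the outside of the frame (the two x-running rails run between the posts' inner faces; the two y-running rails run between the posts' inner faces). 11 slats, each 66 mm wide (x) and 23 mm thick, lie across the top of the two x-running rails, running the full 1330 mm width of the frame in y; along x they sit between the end posts with a 98 mm gap after the −x posts and between neighbouring slats, leaving 109 mm before the +x posts.


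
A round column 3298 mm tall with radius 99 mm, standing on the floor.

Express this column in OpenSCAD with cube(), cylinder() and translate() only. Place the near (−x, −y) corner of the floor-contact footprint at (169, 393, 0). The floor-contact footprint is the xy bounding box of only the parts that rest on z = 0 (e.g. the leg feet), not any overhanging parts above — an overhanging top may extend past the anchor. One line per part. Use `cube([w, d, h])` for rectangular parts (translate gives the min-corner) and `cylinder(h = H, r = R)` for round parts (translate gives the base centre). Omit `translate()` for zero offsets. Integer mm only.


translate([268, 492, 0]) cylinder(h = 3298, r = 99);


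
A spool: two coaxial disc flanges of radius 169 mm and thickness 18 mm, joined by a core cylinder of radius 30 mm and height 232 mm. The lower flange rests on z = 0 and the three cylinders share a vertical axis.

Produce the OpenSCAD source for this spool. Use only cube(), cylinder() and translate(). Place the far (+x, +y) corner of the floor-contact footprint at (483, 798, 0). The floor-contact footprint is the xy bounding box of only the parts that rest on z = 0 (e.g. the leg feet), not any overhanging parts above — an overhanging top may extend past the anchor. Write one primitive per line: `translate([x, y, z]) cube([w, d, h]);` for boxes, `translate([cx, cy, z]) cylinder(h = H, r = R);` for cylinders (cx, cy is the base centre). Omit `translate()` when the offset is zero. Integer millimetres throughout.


translate([314, 629, 0]) cylinder(h = 18, r = 169);
translate([314, 629, 18]) cylinder(h = 232, r = 30);
translate([314, 629, 250]) cylinder(h = 18, r = 169);


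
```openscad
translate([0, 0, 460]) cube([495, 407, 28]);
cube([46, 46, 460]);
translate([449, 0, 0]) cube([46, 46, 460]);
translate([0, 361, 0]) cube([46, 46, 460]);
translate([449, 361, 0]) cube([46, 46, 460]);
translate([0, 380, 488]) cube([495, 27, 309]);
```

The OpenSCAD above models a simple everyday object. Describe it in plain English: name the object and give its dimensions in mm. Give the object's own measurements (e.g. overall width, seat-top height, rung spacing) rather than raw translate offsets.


A chair. The seat is a 495×407×28 mm slab with its top at z = 488 mm, on four 46×46 mm corner legs (flush with the seat edges, standing on z = 0). A flat backrest 27 mm thick, 309 mm tall, spans the full seat width and rises from the seat top along its +y edge, rear face flush with the rear of the seat.


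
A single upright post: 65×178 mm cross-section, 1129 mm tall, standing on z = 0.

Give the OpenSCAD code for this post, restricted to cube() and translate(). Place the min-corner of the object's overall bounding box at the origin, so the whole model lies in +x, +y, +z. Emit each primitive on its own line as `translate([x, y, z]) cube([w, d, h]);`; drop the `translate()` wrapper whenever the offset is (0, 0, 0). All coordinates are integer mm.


cube([65, 178, 1129]);


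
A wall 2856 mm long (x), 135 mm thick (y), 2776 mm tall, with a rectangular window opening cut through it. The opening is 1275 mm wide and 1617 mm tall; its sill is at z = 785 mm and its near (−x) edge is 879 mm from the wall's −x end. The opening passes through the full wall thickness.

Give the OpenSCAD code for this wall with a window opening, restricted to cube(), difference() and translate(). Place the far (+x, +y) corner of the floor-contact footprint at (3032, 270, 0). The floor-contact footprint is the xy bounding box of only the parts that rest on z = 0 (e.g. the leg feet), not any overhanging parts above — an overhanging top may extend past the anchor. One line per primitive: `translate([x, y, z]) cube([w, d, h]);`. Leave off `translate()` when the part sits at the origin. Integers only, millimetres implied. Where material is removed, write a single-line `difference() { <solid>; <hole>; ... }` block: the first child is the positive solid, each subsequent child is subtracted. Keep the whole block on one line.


difference() { translate([176, 135, 0]) cube([2856, 135, 2776]); translate([1055, 135, 785]) cube([1275, 135, 1617]); }


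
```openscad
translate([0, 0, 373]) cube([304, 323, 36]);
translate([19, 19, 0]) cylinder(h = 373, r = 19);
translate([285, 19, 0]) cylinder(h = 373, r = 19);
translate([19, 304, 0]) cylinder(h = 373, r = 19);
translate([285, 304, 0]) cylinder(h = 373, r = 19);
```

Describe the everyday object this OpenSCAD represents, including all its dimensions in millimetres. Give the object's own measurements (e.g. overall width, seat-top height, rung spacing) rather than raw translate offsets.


A simple wooden stool: a rectangular seat 304 mm (x) by 323 mm (y), 36 mm thick, top face at z = 409 mm, on four round legs, each 38 mm in diameter. The legs rest on z = 0, each leg's axis is inset half a diameter from the nearest pair of seat edges (so the leg's bounding box is flush with the corner).


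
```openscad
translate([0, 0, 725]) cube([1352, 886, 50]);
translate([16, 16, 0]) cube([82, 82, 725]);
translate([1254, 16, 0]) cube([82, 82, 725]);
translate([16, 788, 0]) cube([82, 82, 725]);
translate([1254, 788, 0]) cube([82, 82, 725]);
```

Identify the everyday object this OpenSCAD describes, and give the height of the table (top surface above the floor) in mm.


A table. The table height is 775 mm.

A 1352×886×50 slab sits at z = 725 on four 82 mm square posts — a table. The top surface is at 725 + 50 = 775 mm.


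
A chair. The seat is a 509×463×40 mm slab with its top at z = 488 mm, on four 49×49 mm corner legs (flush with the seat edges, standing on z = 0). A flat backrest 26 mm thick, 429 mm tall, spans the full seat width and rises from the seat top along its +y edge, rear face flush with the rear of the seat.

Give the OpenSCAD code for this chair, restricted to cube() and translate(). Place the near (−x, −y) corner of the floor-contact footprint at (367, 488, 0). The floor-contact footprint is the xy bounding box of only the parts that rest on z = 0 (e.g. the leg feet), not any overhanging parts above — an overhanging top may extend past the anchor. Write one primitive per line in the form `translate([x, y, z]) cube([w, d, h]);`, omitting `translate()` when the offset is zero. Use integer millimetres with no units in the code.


translate([367, 488, 448]) cube([509, 463, 40]);
translate([367, 488, 0]) cube([49, 49, 448]);
translate([827, 488, 0]) cube([49, 49, 448]);
translate([367, 902, 0]) cube([49, 49, 448]);
translate([827, 902, 0]) cube([49, 49, 448]);
translate([367, 925, 488]) cube([509, 26, 429]);


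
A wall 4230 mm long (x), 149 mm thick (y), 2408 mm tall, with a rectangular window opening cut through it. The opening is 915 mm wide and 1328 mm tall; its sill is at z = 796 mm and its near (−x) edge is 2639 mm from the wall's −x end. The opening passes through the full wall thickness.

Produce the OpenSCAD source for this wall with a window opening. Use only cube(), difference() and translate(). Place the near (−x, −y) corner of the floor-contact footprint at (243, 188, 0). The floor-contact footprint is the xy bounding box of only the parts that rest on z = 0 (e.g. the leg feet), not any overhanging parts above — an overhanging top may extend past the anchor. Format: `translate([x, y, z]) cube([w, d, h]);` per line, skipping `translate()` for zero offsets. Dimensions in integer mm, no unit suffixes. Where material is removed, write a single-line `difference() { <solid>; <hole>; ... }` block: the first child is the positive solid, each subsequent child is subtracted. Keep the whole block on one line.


difference() { translate([243, 188, 0]) cube([4230, 149, 2408]); translate([2882, 188, 796]) cube([915, 149, 1328]); }


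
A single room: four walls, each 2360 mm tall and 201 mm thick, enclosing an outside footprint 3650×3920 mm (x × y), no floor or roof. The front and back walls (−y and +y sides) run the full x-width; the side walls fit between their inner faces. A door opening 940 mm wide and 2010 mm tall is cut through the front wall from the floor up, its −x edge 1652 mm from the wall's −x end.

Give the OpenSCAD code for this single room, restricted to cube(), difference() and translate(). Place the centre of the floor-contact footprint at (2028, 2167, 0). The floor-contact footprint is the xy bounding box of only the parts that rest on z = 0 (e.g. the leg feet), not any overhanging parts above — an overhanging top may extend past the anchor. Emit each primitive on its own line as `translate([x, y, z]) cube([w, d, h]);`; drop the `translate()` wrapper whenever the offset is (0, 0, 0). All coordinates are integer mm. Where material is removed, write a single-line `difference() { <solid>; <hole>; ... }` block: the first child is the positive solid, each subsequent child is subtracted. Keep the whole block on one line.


difference() { translate([203, 207, 0]) cube([3650, 201, 2360]); translate([1855, 207, 0]) cube([940, 201, 2010]); }
translate([203, 3926, 0]) cube([3650, 201, 2360]);
translate([203, 408, 0]) cube([201, 3518, 2360]);
translate([3652, 408, 0]) cube([201, 3518, 2360]);


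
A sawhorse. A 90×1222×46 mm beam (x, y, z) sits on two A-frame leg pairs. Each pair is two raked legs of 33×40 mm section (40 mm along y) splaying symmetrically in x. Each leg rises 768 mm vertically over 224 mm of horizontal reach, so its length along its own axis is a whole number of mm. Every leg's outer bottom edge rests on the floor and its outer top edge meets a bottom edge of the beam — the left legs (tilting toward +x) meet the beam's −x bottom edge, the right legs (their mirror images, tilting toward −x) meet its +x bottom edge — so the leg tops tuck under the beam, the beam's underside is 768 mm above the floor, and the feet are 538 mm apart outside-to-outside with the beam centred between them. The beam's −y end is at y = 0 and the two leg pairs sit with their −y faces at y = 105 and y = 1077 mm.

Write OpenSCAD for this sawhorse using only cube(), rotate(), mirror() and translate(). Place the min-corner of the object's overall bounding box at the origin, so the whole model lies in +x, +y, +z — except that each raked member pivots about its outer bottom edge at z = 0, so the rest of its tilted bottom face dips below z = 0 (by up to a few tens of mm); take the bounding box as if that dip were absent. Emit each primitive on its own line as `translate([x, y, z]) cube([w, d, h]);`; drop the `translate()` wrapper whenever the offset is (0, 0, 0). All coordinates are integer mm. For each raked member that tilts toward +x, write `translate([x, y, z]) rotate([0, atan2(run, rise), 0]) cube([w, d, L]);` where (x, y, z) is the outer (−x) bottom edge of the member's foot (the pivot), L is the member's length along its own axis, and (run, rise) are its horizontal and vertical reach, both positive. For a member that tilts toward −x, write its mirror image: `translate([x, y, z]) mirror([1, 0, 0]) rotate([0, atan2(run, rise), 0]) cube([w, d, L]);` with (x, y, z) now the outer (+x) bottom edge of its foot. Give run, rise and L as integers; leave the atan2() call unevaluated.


// leg length = √(224² + 768²) = 800
// right-leg outer foot x = 2·224 + 90 = 538
// beam min-corner = (224, 0, 768)
translate([224, 0, 768]) cube([90, 1222, 46]);
translate([0, 105, 0]) rotate([0, atan2(224, 768), 0]) cube([33, 40, 800]);
translate([538, 105, 0]) mirror([1, 0, 0]) rotate([0, atan2(224, 768), 0]) cube([33, 40, 800]);
translate([0, 1077, 0]) rotate([0, atan2(224, 768), 0]) cube([33, 40, 800]);
translate([538, 1077, 0]) mirror([1, 0, 0]) rotate([0, atan2(224, 768), 0]) cube([33, 40, 800]);


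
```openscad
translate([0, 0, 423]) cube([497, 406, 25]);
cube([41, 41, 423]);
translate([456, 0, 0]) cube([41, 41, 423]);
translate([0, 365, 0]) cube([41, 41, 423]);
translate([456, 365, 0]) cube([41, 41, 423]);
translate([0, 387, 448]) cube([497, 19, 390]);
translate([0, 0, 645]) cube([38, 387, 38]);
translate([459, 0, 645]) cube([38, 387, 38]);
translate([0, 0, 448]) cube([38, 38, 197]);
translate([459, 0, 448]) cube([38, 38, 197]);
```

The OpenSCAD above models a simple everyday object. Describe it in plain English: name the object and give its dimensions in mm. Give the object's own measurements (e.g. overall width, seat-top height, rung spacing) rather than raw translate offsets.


A chair. The seat is a 497×406×25 mm slab with its top at z = 448 mm, on four 41×41 mm corner legs (flush with the seat edges, standing on z = 0). A flat backrest 19 mm thick, 390 mm tall, spans the full seat width and rises from the seat top along its +y edge, rear face flush with the rear of the seat. Two armrests of 38×38 mm section run along each side from the seat's front edge to the front of the backrest, top faces 235 mm above the seat top and outer faces flush with the seat's x-edges; a 38×38 mm post under the front of each armrest stands on the seat at the front corner.


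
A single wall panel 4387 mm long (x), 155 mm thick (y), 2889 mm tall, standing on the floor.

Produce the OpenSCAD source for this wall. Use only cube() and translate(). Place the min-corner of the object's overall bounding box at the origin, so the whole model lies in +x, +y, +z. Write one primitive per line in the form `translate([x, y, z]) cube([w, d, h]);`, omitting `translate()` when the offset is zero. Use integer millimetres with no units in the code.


cube([4387, 155, 2889]);


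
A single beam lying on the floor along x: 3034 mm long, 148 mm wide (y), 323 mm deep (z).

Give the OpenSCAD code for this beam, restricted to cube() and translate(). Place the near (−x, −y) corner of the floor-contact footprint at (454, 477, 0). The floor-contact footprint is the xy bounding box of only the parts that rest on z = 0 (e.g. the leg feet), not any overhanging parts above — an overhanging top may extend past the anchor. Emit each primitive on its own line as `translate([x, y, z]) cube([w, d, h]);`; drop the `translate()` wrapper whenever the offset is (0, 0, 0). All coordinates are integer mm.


translate([454, 477, 0]) cube([3034, 148, 323]);


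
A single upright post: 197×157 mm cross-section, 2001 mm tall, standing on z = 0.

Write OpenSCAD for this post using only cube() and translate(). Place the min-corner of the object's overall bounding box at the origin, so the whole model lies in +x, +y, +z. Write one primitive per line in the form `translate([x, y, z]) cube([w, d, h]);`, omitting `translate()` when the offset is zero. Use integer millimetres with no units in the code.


cube([197, 157, 2001]);


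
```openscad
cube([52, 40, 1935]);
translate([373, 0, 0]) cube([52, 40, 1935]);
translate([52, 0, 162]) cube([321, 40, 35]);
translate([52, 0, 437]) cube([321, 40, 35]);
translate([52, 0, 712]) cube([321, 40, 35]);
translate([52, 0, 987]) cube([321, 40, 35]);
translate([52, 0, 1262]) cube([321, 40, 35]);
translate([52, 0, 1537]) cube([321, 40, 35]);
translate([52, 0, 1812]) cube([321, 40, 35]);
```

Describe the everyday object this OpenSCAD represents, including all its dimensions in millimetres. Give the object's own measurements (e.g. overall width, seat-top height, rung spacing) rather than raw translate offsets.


A straight ladder. Two 52×40 mm vertical rails, 1935 mm tall, stand 425 mm apart (outside-to-outside) with their front faces coplanar on the −y side. 7 rungs, each 40 mm deep and 35 mm tall, span between the inner faces of the rails, front faces flush with the rails. The lowest rung's underside is at z = 162 mm and rungs are spaced 275 mm apart (underside to underside).


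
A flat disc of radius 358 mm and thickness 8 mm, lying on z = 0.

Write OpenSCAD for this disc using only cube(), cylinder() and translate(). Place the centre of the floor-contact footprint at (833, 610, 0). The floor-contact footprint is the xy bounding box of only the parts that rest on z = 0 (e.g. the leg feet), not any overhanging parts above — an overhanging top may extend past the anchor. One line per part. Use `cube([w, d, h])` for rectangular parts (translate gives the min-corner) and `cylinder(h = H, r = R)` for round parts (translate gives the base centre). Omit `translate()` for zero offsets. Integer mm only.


translate([833, 610, 0]) cylinder(h = 8, r = 358);


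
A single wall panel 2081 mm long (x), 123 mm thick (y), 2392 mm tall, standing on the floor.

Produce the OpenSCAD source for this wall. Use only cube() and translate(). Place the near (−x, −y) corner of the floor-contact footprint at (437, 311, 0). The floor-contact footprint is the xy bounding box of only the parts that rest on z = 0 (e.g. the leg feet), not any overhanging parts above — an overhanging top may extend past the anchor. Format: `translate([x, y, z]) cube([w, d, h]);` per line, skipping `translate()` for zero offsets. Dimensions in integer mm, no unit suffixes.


translate([437, 311, 0]) cube([2081, 123, 2392]);


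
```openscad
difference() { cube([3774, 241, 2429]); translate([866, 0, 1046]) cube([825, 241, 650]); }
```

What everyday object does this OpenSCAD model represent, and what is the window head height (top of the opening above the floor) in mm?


A wall with a window opening. The window head height is 1696 mm.

A wall with a rectangular opening subtracted — a window. Sill at z = 1046, opening 650 mm tall, so the head is at 1046 + 650 = 1696 mm.


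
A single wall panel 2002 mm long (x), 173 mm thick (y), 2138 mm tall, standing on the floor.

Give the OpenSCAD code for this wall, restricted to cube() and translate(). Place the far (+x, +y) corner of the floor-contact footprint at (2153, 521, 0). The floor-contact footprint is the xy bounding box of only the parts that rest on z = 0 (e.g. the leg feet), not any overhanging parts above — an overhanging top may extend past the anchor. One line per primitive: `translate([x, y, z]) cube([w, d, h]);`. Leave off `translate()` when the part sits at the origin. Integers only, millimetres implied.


translate([151, 348, 0]) cube([2002, 173, 2138]);


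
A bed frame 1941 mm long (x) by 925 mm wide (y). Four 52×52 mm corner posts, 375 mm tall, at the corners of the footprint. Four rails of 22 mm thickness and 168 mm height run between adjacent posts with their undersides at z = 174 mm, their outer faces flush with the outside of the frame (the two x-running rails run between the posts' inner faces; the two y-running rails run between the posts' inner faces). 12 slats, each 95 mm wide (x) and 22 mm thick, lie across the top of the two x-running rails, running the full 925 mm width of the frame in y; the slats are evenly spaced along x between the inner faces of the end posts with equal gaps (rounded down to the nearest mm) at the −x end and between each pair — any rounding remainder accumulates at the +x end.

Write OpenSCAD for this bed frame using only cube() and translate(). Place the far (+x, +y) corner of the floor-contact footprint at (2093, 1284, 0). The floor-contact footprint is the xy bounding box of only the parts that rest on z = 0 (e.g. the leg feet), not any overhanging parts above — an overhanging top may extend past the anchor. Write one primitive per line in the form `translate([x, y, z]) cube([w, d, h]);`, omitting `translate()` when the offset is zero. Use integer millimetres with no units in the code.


translate([152, 359, 0]) cube([52, 52, 375]);
translate([152, 1232, 0]) cube([52, 52, 375]);
translate([2041, 359, 0]) cube([52, 52, 375]);
translate([2041, 1232, 0]) cube([52, 52, 375]);
translate([204, 359, 174]) cube([1837, 22, 168]);
translate([204, 1262, 174]) cube([1837, 22, 168]);
translate([152, 411, 174]) cube([22, 821, 168]);
translate([2071, 411, 174]) cube([22, 821, 168]);
translate([257, 359, 342]) cube([95, 925, 22]);
translate([405, 359, 342]) cube([95, 925, 22]);
translate([553, 359, 342]) cube([95, 925, 22]);
translate([701, 359, 342]) cube([95, 925, 22]);
translate([849, 359, 342]) cube([95, 925, 22]);
translate([997, 359, 342]) cube([95, 925, 22]);
translate([1145, 359, 342]) cube([95, 925, 22]);
translate([1293, 359, 342]) cube([95, 925, 22]);
translate([1441, 359, 342]) cube([95, 925, 22]);
translate([1589, 359, 342]) cube([95, 925, 22]);
translate([1737, 359, 342]) cube([95, 925, 22]);
translate([1885, 359, 342]) cube([95, 925, 22]);


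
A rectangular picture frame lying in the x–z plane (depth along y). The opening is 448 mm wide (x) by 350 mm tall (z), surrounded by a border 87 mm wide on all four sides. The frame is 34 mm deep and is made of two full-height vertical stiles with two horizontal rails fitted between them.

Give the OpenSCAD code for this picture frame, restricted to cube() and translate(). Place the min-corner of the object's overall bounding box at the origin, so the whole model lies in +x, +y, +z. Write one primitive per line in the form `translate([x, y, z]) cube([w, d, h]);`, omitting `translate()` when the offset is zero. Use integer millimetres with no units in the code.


cube([87, 34, 524]);
translate([535, 0, 0]) cube([87, 34, 524]);
translate([87, 0, 0]) cube([448, 34, 87]);
translate([87, 0, 437]) cube([448, 34, 87]);


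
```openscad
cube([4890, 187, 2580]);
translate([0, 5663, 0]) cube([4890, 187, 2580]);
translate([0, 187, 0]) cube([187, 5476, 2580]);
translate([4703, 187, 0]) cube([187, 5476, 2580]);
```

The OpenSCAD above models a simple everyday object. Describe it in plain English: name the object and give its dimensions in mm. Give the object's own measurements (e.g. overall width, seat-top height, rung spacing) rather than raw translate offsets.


The wall frame of a small rectangular building: four walls, each 2580 mm tall and 187 mm thick, enclosing a footprint 4890 mm (x) by 5850 mm (y) outside-to-outside, with no floor or roof. The front and back walls (the −y and +y sides) span the full width; the two side walls fit between them.


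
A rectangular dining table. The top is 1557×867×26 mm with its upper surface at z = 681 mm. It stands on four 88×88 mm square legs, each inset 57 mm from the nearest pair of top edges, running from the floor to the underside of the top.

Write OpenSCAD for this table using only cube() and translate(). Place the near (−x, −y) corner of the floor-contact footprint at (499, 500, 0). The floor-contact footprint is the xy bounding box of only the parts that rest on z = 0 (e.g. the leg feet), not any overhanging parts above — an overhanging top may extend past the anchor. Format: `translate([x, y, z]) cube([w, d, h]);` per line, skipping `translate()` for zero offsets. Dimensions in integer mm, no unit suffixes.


translate([442, 443, 655]) cube([1557, 867, 26]);
translate([499, 500, 0]) cube([88, 88, 655]);
translate([1854, 500, 0]) cube([88, 88, 655]);
translate([499, 1165, 0]) cube([88, 88, 655]);
translate([1854, 1165, 0]) cube([88, 88, 655]);


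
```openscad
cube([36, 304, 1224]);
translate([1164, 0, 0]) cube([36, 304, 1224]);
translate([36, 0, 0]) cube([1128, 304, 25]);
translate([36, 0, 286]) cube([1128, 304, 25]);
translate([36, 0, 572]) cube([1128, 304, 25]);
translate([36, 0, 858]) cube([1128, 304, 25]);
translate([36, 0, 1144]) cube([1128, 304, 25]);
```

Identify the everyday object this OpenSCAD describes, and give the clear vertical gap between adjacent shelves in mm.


A bookshelf. The clear shelf gap is 261 mm.

Two tall side panels with 5 horizontal boards between them — a bookshelf. The first two shelf undersides are at z = 0 and z = 286; with shelf thickness 25, the clear gap is 286 − 0 − 25 = 261 mm.


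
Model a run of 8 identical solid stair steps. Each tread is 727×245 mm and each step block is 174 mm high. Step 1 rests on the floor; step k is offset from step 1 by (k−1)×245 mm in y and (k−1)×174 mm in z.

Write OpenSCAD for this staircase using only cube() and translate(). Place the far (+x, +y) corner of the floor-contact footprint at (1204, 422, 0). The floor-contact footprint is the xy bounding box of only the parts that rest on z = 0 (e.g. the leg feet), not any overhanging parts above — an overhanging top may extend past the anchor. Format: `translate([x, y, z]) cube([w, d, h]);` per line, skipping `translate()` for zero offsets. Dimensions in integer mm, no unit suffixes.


translate([477, 177, 0]) cube([727, 245, 174]);
translate([477, 422, 174]) cube([727, 245, 174]);
translate([477, 667, 348]) cube([727, 245, 174]);
translate([477, 912, 522]) cube([727, 245, 174]);
translate([477, 1157, 696]) cube([727, 245, 174]);
translate([477, 1402, 870]) cube([727, 245, 174]);
translate([477, 1647, 1044]) cube([727, 245, 174]);
translate([477, 1892, 1218]) cube([727, 245, 174]);


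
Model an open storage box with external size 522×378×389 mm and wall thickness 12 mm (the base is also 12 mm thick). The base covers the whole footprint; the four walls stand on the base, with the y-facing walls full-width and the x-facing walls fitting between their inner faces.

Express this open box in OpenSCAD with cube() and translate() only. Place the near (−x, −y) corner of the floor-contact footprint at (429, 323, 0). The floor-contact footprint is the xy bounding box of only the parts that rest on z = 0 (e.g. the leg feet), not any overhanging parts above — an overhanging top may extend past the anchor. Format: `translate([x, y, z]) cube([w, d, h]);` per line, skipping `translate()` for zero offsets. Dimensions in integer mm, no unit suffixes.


translate([429, 323, 0]) cube([522, 378, 12]);
translate([429, 323, 12]) cube([522, 12, 377]);
translate([429, 689, 12]) cube([522, 12, 377]);
translate([429, 335, 12]) cube([12, 354, 377]);
translate([939, 335, 12]) cube([12, 354, 377]);


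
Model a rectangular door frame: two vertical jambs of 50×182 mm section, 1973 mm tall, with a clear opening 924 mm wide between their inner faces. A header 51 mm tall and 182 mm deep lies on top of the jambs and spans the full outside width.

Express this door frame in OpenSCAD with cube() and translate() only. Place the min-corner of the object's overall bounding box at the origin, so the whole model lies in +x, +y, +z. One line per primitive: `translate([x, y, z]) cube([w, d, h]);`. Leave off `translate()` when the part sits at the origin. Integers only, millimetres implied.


cube([50, 182, 1973]);
translate([974, 0, 0]) cube([50, 182, 1973]);
translate([0, 0, 1973]) cube([1024, 182, 51]);


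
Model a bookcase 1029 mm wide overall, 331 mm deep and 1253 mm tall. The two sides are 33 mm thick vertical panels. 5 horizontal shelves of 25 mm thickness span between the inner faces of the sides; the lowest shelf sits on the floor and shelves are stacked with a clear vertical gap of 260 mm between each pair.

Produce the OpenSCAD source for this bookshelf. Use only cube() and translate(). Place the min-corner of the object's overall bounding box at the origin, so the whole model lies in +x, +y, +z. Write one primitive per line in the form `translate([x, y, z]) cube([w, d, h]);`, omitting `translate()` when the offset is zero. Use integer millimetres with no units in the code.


cube([33, 331, 1253]);
translate([996, 0, 0]) cube([33, 331, 1253]);
translate([33, 0, 0]) cube([963, 331, 25]);
translate([33, 0, 285]) cube([963, 331, 25]);
translate([33, 0, 570]) cube([963, 331, 25]);
translate([33, 0, 855]) cube([963, 331, 25]);
translate([33, 0, 1140]) cube([963, 331, 25]);


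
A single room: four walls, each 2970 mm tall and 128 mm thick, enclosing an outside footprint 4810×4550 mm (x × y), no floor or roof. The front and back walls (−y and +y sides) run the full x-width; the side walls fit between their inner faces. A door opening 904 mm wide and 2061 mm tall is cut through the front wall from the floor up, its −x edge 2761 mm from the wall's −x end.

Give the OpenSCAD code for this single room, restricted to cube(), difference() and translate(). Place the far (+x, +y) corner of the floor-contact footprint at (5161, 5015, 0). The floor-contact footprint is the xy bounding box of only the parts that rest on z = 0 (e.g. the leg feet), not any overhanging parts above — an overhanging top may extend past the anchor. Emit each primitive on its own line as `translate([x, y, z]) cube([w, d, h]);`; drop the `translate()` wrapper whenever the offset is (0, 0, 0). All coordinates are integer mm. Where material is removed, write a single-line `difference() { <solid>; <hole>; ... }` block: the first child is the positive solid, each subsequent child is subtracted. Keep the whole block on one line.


difference() { translate([351, 465, 0]) cube([4810, 128, 2970]); translate([3112, 465, 0]) cube([904, 128, 2061]); }
translate([351, 4887, 0]) cube([4810, 128, 2970]);
translate([351, 593, 0]) cube([128, 4294, 2970]);
translate([5033, 593, 0]) cube([128, 4294, 2970]);


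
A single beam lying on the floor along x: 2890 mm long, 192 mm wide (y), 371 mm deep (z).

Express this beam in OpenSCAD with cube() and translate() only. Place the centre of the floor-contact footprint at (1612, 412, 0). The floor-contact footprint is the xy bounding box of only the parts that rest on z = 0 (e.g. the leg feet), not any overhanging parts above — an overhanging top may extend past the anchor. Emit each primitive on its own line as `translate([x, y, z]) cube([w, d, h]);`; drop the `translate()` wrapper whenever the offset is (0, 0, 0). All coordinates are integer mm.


translate([167, 316, 0]) cube([2890, 192, 371]);


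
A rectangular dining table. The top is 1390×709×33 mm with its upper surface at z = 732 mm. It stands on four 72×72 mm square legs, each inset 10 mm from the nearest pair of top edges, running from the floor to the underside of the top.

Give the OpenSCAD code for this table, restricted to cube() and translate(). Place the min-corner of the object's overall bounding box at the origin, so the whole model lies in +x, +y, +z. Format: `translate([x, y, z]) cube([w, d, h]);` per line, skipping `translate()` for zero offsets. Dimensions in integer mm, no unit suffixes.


translate([0, 0, 699]) cube([1390, 709, 33]);
translate([10, 10, 0]) cube([72, 72, 699]);
translate([1308, 10, 0]) cube([72, 72, 699]);
translate([10, 627, 0]) cube([72, 72, 699]);
translate([1308, 627, 0]) cube([72, 72, 699]);


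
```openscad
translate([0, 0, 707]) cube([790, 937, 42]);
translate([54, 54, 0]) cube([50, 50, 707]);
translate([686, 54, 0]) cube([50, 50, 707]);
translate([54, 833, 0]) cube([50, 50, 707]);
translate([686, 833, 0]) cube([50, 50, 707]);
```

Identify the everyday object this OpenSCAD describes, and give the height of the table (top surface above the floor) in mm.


A table. The table height is 749 mm.

A 790×937×42 slab sits at z = 707 on four 50 mm square posts — a table. The top surface is at 707 + 42 = 749 mm.


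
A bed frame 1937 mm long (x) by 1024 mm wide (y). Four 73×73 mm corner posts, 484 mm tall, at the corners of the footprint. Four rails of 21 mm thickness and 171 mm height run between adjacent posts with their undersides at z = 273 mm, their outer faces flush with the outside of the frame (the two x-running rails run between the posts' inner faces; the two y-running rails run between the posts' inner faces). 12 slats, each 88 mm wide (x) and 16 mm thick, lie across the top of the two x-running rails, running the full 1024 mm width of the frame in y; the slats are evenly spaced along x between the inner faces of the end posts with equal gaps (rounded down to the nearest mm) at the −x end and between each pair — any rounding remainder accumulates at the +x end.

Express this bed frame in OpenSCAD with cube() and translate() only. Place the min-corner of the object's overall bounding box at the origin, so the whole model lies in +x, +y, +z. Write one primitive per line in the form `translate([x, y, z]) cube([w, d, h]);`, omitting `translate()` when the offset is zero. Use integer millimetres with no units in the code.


cube([73, 73, 484]);
translate([0, 951, 0]) cube([73, 73, 484]);
translate([1864, 0, 0]) cube([73, 73, 484]);
translate([1864, 951, 0]) cube([73, 73, 484]);
translate([73, 0, 273]) cube([1791, 21, 171]);
translate([73, 1003, 273]) cube([1791, 21, 171]);
translate([0, 73, 273]) cube([21, 878, 171]);
translate([1916, 73, 273]) cube([21, 878, 171]);
translate([129, 0, 444]) cube([88, 1024, 16]);
translate([273, 0, 444]) cube([88, 1024, 16]);
translate([417, 0, 444]) cube([88, 1024, 16]);
translate([561, 0, 444]) cube([88, 1024, 16]);
translate([705, 0, 444]) cube([88, 1024, 16]);
translate([849, 0, 444]) cube([88, 1024, 16]);
translate([993, 0, 444]) cube([88, 1024, 16]);
translate([1137, 0, 444]) cube([88, 1024, 16]);
translate([1281, 0, 444]) cube([88, 1024, 16]);
translate([1425, 0, 444]) cube([88, 1024, 16]);
translate([1569, 0, 444]) cube([88, 1024, 16]);
translate([1713, 0, 444]) cube([88, 1024, 16]);
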